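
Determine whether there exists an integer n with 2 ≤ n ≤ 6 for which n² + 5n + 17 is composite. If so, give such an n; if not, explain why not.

No such integer n in that range exists.

The values for n = 2, 3, …, 6 are 31, 41, 53, 67, 83, and each of these is prime.
So no value in the range makes the expression composite.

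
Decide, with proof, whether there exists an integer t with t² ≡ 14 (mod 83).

No, no such integer exists.

Apply Euler's criterion with the prime 83: 14 is a quadratic residue iff 14^41 ≡ 1 (mod 83), and a non-residue iff it is ≡ −1.
Repeated squaring mod 83: 14^2 = 196 ≡ 30; 14^4 ≡ 30² = 900 ≡ 70; 14^8 ≡ 70² = 4900 ≡ 3; 14^16 ≡ 3² = 9 ≡ 9; 14^32 ≡ 9² = 81 ≡ 81.
Since 41 = 32 + 8 + 1, 14^41 ≡ 81 · 3 · 14; multiplying out mod 83: 81·3 = 243 ≡ 77, then 77·14 = 1078 ≡ 82. Thus 14^41 ≡ 82 ≡ −1 (mod 83).
By Euler's criterion 14 is a quadratic non-residue mod 83: no t satisfies t² ≡ 14 (mod 83).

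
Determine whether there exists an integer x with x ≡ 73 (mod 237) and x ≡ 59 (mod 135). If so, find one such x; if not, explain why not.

No such integer exists.

gcd(237, 135) = 3. If x ≡ 73 (mod 237) and x ≡ 59 (mod 135), then x ≡ 73 (mod 3) and x ≡ 59 (mod 3).
These are incompatible: 73 − 59 = 14 is not divisible by 3.
Hence the system has no solution.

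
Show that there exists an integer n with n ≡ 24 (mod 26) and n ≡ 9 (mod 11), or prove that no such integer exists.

gcd(26, 11) = 1, so the Chinese Remainder Theorem guarantees exactly one residue class mod 286 satisfying both.
Any solution of the first congruence is n = 24 + 26t; substituting into the second, 26t ≡ 9 − 24 ≡ 7 (mod 11).
26 ≡ 4 (mod 11), so this reads 4t ≡ 7 (mod 11). Invert 4 mod 11 by the Euclidean algorithm: 11 = 2·4 + 3, 4 = 1·3 + 1, 3 = 3·1 + 0; back-substituting, 1 = 4 − 1·3 = 4 − (11 − 2·4) = −11 + 3·4. Hence 4·3 ≡ 1, so 4⁻¹ ≡ 3 (mod 11).
Therefore t ≡ 3·7 = 21 ≡ 10 (mod 11).
Taking t = 10 gives n = 24 + 26·10 = 284.
Check: 284 mod 26 = 24, 284 mod 11 = 9. ✓

n = 284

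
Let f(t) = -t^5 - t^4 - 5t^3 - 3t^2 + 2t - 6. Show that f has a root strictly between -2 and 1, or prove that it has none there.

Yes, f has a root in the interval.

f(-2) = 34 and f(1) = -14, which have opposite signs.
As a polynomial, f is continuous on every closed interval.
By the Intermediate Value Theorem, f takes the value 0 somewhere in the open interval.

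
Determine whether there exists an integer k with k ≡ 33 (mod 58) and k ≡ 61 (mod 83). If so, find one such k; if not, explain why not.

k = 3049

Since 58 and 83 share no common factor, CRT says the pair of congruences has a solution (unique mod 4814).
Any solution of the first congruence is k = 33 + 58t; substituting into the second, 58t ≡ 61 − 33 ≡ 28 (mod 83).
Note 58·73 = 4234 ≡ 1 (mod 83) (as 4234 − 1 = 51·83), so 58⁻¹ ≡ 73.
Multiplying by 73: t ≡ 73·28 = 2044 ≡ 52 (mod 83).
With t = 52: k = 33 + 58·52 = 3049.
Indeed 3049 ≡ 33 (mod 58) and 3049 ≡ 61 (mod 83).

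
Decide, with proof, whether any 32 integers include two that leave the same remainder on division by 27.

Partition the integers by their residue mod 27; there are 27 classes.
Since 32 > 27, two of the 32 integers must share a residue class by the pigeonhole principle; call them a and b.
So a and b have equal remainders mod 27, which is exactly what was to be shown.

True.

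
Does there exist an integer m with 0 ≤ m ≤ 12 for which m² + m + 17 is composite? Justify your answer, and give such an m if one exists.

No, no such integer m in that range exists.

The values for m = 0, 1, …, 12 are 17, 19, 23, 29, 37, 47, 59, 73, 89, 107, 127, 149, 173, and each of these is prime.
So no value in the range makes the expression composite.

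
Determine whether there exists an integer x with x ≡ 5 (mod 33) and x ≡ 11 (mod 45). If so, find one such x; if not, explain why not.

The moduli are not coprime: gcd(33, 45) = 3. Compatibility requires 3 ∣ (11 − 5) = 6, which holds, so solutions exist.
The integers ≡ 5 (mod 33) are 5, 38, 71, 104, 137, 170, 203, 236, …; their remainders mod 45 are 5, 38, 26, 14, 2, 35, 23, 11, so x = 236 is the first that is ≡ 11 (mod 45).
Check: 236 mod 33 = 5, 236 mod 45 = 11. ✓

x = 236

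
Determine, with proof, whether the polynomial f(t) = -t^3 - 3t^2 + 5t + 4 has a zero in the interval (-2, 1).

f(-2) = -10 and f(1) = 5, which have opposite signs.
f is continuous everywhere (it is a polynomial), in particular on [-2, 1].
By the Intermediate Value Theorem, f takes the value 0 somewhere in the open interval.

Yes, f has a root in the interval.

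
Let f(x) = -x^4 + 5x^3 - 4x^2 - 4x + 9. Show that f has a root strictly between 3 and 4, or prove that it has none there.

Such a root exists.

f(3) = 15 and f(4) = -7, which have opposite signs.
As a polynomial, f is continuous on every closed interval.
By the Intermediate Value Theorem f must vanish at some point of (3, 4).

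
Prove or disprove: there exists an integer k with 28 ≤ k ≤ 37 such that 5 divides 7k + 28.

k = 31

At k = 31 we get 7·31 + 28 = 245, and 245 = 5·49.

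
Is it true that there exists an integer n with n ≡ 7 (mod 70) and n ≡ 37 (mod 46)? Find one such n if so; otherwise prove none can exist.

Here gcd(70, 46) = 2, and both 7 and 37 leave remainder 1 mod 2, so the system is consistent.
List candidates n ≡ 7 (mod 70): 7, 77, 147, 217, 287, 357, 427, 497. Modulo 46 these are 7, 31, 9, 33, 11, 35, 13, 37; 497 gives 37 as required.
Indeed 497 ≡ 7 (mod 70) and 497 ≡ 37 (mod 46).

n = 497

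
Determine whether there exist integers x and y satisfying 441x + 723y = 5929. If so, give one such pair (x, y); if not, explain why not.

There are no such integers.

Any value of 441x + 723y is a multiple of gcd(441, 723) = 3.
But 5929 = 3·1976 + 1, so 3 ∤ 5929.
Hence no integers x, y satisfy the equation.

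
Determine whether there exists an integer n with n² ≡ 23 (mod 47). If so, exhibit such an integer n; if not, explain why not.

There is no such integer.

Apply Euler's criterion with the prime 47: 23 is a quadratic residue iff 23^23 ≡ 1 (mod 47), and a non-residue iff it is ≡ −1.
Repeated squaring mod 47: 23^2 = 529 ≡ 12; 23^4 ≡ 12² = 144 ≡ 3; 23^8 ≡ 3² = 9 ≡ 9; 23^16 ≡ 9² = 81 ≡ 34.
Since 23 = 16 + 4 + 2 + 1, 23^23 ≡ 34 · 3 · 12 · 23; multiplying out mod 47: 34·3 = 102 ≡ 8, then 8·12 = 96 ≡ 2, then 2·23 = 46 ≡ 46. Thus 23^23 ≡ 46 ≡ −1 (mod 47).
The value −1 means 23 is a non-residue modulo 47, so n² ≡ 23 (mod 47) is impossible.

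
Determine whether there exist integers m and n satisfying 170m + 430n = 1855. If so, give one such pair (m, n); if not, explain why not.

Any value of 170m + 430n is a multiple of gcd(170, 430) = 10.
However 1855 leaves remainder 5 on division by 10.
Therefore 170m + 430n = 1855 has no solution in integers.

No such integers exist.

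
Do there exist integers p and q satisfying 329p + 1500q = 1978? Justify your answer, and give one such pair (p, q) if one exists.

329 and 1500 are coprime, so 329p + 1500q ranges over all of ℤ.
Run the Euclidean algorithm on 1500 and 329: 1500 = 4·329 + 184, 329 = 1·184 + 145, 184 = 1·145 + 39, 145 = 3·39 + 28, 39 = 1·28 + 11, 28 = 2·11 + 6, 11 = 1·6 + 5, 6 = 1·5 + 1, 5 = 5·1 + 0.
Back-substituting, 1 = 6 − 1·5 = 6 − (11 − 1·6) = −11 + 2·6 = −11 + 2·(28 − 2·11) = 2·28 − 5·11 = 2·28 − 5·(39 − 1·28) = −5·39 + 7·28 = −5·39 + 7·(145 − 3·39) = 7·145 − 26·39 = 7·145 − 26·(184 − 1·145) = −26·184 + 33·145 = −26·184 + 33·(329 − 1·184) = 33·329 − 59·184 = 33·329 − 59·(1500 − 4·329) = −59·1500 + 269·329; that is, 329·269 + 1500·(-59) = 1.
Multiplying through by 1978: p = 269·1978 = 532082, q = (-59)·1978 = -116702 is a solution.
Shifting by a multiple of (1500, −329) keeps it a solution: p = 532082 − 354·1500 = 1082, q = -116702 + 354·329 = -236.
Indeed 329·1082 + 1500·(-236) = 355978 − 354000 = 1978.

p = 1082, q = -236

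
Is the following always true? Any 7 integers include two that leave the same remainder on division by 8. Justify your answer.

Take the 7 consecutive integers 12, 13, …, 18: their residues mod 8 are all distinct because 7 ≤ 8.
So no two of them leave the same remainder on division by 8; the claim fails for this set.

No; for instance {12, 13, 14, 15, 16, 17, 18} is a counterexample.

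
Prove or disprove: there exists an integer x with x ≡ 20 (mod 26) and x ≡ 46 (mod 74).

The moduli are not coprime: gcd(26, 74) = 2. Compatibility requires 2 ∣ (46 − 20) = 26, which holds, so solutions exist.
Step through x = 20, 20 + 26, 20 + 2·26, …: the values 20, 46 reduce mod 74 to 20, 46. The value 46 hits 46.
Check: 46 mod 26 = 20, 46 mod 74 = 46. ✓

x = 46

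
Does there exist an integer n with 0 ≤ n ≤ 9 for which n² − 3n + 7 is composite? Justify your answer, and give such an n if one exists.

n = 6

At n = 6: 6² − 3·6 + 7 = 25 = 5·5, which is composite.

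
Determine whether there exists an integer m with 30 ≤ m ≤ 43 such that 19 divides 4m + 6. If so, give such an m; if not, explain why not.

The values of 4m + 6 for m = 30, 31, …, 43 are 126, 130, 134, 138, 142, 146, 150, 154, 158, 162, 166, 170, 174, 178; reduced mod 19 these are 12, 16, 1, 5, 9, 13, 17, 2, 6, 10, 14, 18, 3, 7.
The residue 0 does not occur, so no m in [30, 43] makes 4m + 6 a multiple of 19.

No such integer m in that range exists.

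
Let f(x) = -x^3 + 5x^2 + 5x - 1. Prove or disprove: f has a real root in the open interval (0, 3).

f(0) = -1 and f(3) = 32, which have opposite signs.
As a polynomial, f is continuous on every closed interval.
By the Intermediate Value Theorem f must vanish at some point of (0, 3).

Yes, f has a root in the interval.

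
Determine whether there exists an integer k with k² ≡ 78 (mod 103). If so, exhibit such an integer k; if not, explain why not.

No, no such integer exists.

103 is prime, so by Euler's criterion 78 is a square mod 103 iff 78^((103−1)/2) = 78^51 ≡ 1 (mod 103).
Squaring successively (mod 103): 78^2 = 6084 ≡ 7; 78^4 ≡ 7² = 49 ≡ 49; 78^8 ≡ 49² = 2401 ≡ 32; 78^16 ≡ 32² = 1024 ≡ 97; 78^32 ≡ 97² = 9409 ≡ 36.
Since 51 = 32 + 16 + 2 + 1, 78^51 ≡ 36 · 97 · 7 · 78; multiplying out mod 103: 36·97 = 3492 ≡ 93, then 93·7 = 651 ≡ 33, then 33·78 = 2574 ≡ 102. Thus 78^51 ≡ 102 ≡ −1 (mod 103).
The value −1 means 78 is a non-residue modulo 103, so k² ≡ 78 (mod 103) is impossible.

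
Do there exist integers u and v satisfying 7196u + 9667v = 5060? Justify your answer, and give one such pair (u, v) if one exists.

Any value of 7196u + 9667v is a multiple of gcd(7196, 9667) = 7.
However 5060 leaves remainder 6 on division by 7.
Hence no integers u, v satisfy the equation.

No such integers exist.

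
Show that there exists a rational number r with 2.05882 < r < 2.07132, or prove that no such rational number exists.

r = 31/15

Look for a denominator N such that an integer falls strictly between N·2.05882 and N·2.07132. N = 15 works: 15·2.05882 = 30.88230 < 31 < 31.06980 = 15·2.07132.
So r = 31/15 works: it is a ratio of integers, and dividing 15·2.05882 < 31 < 15·2.07132 through by 15 gives 2.05882 < 31/15 < 2.07132.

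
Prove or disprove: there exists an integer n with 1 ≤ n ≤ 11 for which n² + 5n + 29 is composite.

n = 9

At n = 9: 9² + 5·9 + 29 = 155 = 5·31, which is composite.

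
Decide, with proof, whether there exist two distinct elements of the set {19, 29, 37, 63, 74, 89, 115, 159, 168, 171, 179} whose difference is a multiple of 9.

The pair (19, 37) works.

19 mod 9 = 1 and 37 mod 9 = 1, so 37 − 19 = 18 = 2·9.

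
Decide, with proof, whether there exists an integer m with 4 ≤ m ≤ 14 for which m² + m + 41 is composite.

The values for m = 4, 5, …, 14 are 61, 71, 83, 97, 113, 131, 151, 173, 197, 223, 251, and each of these is prime.
So no value in the range makes the expression composite.

There is no such integer m in that range.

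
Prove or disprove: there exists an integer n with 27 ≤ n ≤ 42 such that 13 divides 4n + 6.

Scanning upward from n = 27 gives 114, 118, 122, 126, none divisible by 13. n = 31 works, since 4·31 + 6 = 130 = 10·13.

n = 31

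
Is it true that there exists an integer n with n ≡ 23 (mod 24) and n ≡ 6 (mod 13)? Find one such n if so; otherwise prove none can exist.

n = 71

gcd(24, 13) = 1, so the Chinese Remainder Theorem guarantees exactly one residue class mod 312 satisfying both.
Any solution of the first congruence is n = 23 + 24t; substituting into the second, 24t ≡ 6 − 23 ≡ 9 (mod 13).
24 ≡ 11 (mod 13), so this reads 11t ≡ 9 (mod 13). Note 11·6 = 66 ≡ 1 (mod 13) (as 66 − 1 = 5·13), so 11⁻¹ ≡ 6.
Therefore t ≡ 6·9 = 54 ≡ 2 (mod 13).
With t = 2: n = 23 + 24·2 = 71.
Check: 71 mod 24 = 23, 71 mod 13 = 6. ✓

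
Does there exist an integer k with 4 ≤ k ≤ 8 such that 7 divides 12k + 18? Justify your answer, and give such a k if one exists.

No such integer k in that range exists.

For k = 4, 5, …, 8 the values of 12k + 18 modulo 7 are 3, 1, 6, 4, 2 respectively.
The residue 0 does not occur, so no k in [4, 8] makes 12k + 18 a multiple of 7.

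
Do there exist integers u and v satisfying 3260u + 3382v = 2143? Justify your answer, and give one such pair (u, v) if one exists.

There are no such integers.

Any value of 3260u + 3382v is a multiple of gcd(3260, 3382) = 2.
However 2143 leaves remainder 1 on division by 2.
Therefore 3260u + 3382v = 2143 has no solution in integers.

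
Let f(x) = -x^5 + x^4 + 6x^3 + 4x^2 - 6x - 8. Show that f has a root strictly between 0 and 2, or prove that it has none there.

Such a root exists.

f(0) = -8 and f(2) = 28, which have opposite signs.
Since f is a polynomial it is continuous on [0, 2].
By the Intermediate Value Theorem, f takes the value 0 somewhere in the open interval.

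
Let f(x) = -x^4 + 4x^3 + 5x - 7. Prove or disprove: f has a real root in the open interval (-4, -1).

No such root exists.

The endpoint values f(-4) = -539 and f(-1) = -17 are both negative. Claim: f(x) < 0 for every x in (-4, -1).
Substitute x = -1 − u, where 0 < u < 3 on the interval. Expanding, f(-1 − u) = -u^4 - 8u^3 - 18u^2 - 21u - 17.
All 5 nonzero coefficients of this polynomial in u are negative; hence for u > 0 the value is a sum of negative terms (the constant -17 among them).
So f is strictly negative on (-4, -1); no root exists in the interval.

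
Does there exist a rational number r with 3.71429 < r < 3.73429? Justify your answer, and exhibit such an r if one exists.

Multiplying by 11: 11·3.71429 = 40.85719 and 11·3.73429 = 41.07719, so the integer 41 lies strictly between them.
Dividing back, 3.71429 < 41/11 < 3.73429, and 41/11 is rational.

r = 41/11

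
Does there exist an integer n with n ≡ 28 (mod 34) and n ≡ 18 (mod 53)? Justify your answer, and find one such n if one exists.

The moduli 34 and 53 are coprime, so by the Chinese Remainder Theorem a unique solution modulo 1802 exists.
Any solution of the first congruence is n = 28 + 34t; substituting into the second, 34t ≡ 18 − 28 ≡ 43 (mod 53).
Note 34·39 = 1326 ≡ 1 (mod 53) (as 1326 − 1 = 25·53), so 34⁻¹ ≡ 39.
Multiplying by 39: t ≡ 39·43 = 1677 ≡ 34 (mod 53).
Taking t = 34 gives n = 28 + 34·34 = 1184.
Indeed 1184 ≡ 28 (mod 34) and 1184 ≡ 18 (mod 53).

n = 1184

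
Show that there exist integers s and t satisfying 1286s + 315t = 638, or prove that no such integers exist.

s = 73, t = -296

Since gcd(1286, 315) = 1, every integer is an integer combination of 1286 and 315.
Run the Euclidean algorithm on 1286 and 315: 1286 = 4·315 + 26, 315 = 12·26 + 3, 26 = 8·3 + 2, 3 = 1·2 + 1, 2 = 2·1 + 0.
Unwinding: 1 = 3 − 1·2 = 3 − (26 − 8·3) = −26 + 9·3 = −26 + 9·(315 − 12·26) = 9·315 − 109·26 = 9·315 − 109·(1286 − 4·315) = −109·1286 + 445·315, i.e. 1286·(-109) + 315·445 = 1.
Scaling by 638 gives the particular solution (s, t) = (-69542, 283910).
Shifting by a multiple of (315, −1286) keeps it a solution: s = -69542 + 221·315 = 73, t = 283910 − 221·1286 = -296.
Indeed 1286·73 + 315·(-296) = 93878 − 93240 = 638.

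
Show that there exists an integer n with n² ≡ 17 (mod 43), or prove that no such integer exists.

n = 19 works: 19² = 361, and 361 − 17 = 344 = 8·43.

n = 19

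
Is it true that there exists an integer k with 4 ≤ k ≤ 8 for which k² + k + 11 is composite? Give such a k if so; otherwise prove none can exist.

The values for k = 4, 5, …, 8 are 31, 41, 53, 67, 83, and each of these is prime.
So no value in the range makes the expression composite.

There is no such integer k in that range.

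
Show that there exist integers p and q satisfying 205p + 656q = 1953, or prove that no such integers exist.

gcd(205, 656) = 41, so every integer of the form 205p + 656q is a multiple of 41.
But 1953 = 41·47 + 26, so 41 ∤ 1953.
Therefore 205p + 656q = 1953 has no solution in integers.

No such integers exist.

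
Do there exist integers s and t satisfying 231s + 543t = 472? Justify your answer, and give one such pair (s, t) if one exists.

gcd(231, 543) = 3, so every integer of the form 231s + 543t is a multiple of 3.
However 472 leaves remainder 1 on division by 3.
Therefore 231s + 543t = 472 has no solution in integers.

No such integers exist.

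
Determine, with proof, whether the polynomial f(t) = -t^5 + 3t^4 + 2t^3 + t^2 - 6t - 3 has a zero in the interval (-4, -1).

The endpoint values f(-4) = 1701 and f(-1) = 6 are both positive. Claim: f(t) > 0 for every t in (-4, -1).
Substitute t = -1 − u, where 0 < u < 3 on the interval. Expanding, f(-1 − u) = u^5 + 8u^4 + 20u^3 + 23u^2 + 19u + 6.
All 6 nonzero coefficients of this polynomial in u are positive; hence for u > 0 the value is a sum of positive terms (the constant 6 among them).
So f is strictly positive on (-4, -1); no root exists in the interval.

No such root exists.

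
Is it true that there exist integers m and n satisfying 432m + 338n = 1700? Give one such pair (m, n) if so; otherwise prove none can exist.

m = 90, n = -110

Every value of 432m + 338n is a multiple of gcd(432, 338) = 2; since 2 ∣ 1700, solutions exist.
Dividing through by 2 reduces the equation to 216m + 169n = 850.
Run the Euclidean algorithm on 216 and 169: 216 = 1·169 + 47, 169 = 3·47 + 28, 47 = 1·28 + 19, 28 = 1·19 + 9, 19 = 2·9 + 1, 9 = 9·1 + 0.
Back-substituting, 1 = 19 − 2·9 = 19 − 2·(28 − 1·19) = −2·28 + 3·19 = −2·28 + 3·(47 − 1·28) = 3·47 − 5·28 = 3·47 − 5·(169 − 3·47) = −5·169 + 18·47 = −5·169 + 18·(216 − 1·169) = 18·216 − 23·169; that is, 216·18 + 169·(-23) = 1.
Scaling by 850 gives the particular solution (m, n) = (15300, -19550).
Subtracting 90·169 from m and adding 90·216 to n gives the tidier solution (90, -110).
Indeed 432·90 + 338·(-110) = 38880 − 37180 = 1700.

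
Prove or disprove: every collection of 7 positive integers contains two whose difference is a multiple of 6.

There are exactly 6 possible remainders on division by 6.
With 7 integers and only 6 classes, the pigeonhole principle forces two of them, say a and b, into the same class.
Their difference a − b is then a multiple of 6.

Yes.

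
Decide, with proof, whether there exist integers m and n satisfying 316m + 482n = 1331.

Any value of 316m + 482n is a multiple of gcd(316, 482) = 2.
But 1331 is not a multiple of 2 (it leaves remainder 1).
So the equation is unsolvable over ℤ.

No such integers exist.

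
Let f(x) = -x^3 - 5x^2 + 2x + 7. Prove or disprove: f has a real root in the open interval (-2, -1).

f(-2) = -9 and f(-1) = 1, which have opposite signs.
As a polynomial, f is continuous on every closed interval.
By the Intermediate Value Theorem, f takes the value 0 somewhere in the open interval.

Yes, f has a root in the interval.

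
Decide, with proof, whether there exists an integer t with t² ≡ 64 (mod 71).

t = 8

Take t = 8. Then 8² = 64, and since 0 ≤ 64 < 71 this is already reduced: 8² ≡ 64 (mod 71).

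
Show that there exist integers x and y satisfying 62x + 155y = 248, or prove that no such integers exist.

x = 4, y = 0

gcd(62, 155) = 31, and 31 divides 248, so integer solutions exist.
Dividing through by 31 reduces the equation to 2x + 5y = 8.
Dividing repeatedly: 5 = 2·2 + 1, 2 = 2·1 + 0.
Unwinding: 1 = 5 − 2·2, i.e. 2·(-2) + 5·1 = 1.
Multiplying through by 8: x = (-2)·8 = -16, y = 1·8 = 8 is a solution.
The general solution is x = -16 + 5k, y = 8 − 2k; taking k = 4 gives the smaller pair x = 4, y = 0.
Indeed 62·4 + 155·0 = 248 + 0 = 248.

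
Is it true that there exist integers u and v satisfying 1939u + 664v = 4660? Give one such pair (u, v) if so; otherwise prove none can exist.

u = 100, v = -285

Since gcd(1939, 664) = 1, every integer is an integer combination of 1939 and 664.
Run the Euclidean algorithm on 1939 and 664: 1939 = 2·664 + 611, 664 = 1·611 + 53, 611 = 11·53 + 28, 53 = 1·28 + 25, 28 = 1·25 + 3, 25 = 8·3 + 1, 3 = 3·1 + 0.
Unwinding: 1 = 25 − 8·3 = 25 − 8·(28 − 1·25) = −8·28 + 9·25 = −8·28 + 9·(53 − 1·28) = 9·53 − 17·28 = 9·53 − 17·(611 − 11·53) = −17·611 + 196·53 = −17·611 + 196·(664 − 1·611) = 196·664 − 213·611 = 196·664 − 213·(1939 − 2·664) = −213·1939 + 622·664, i.e. 1939·(-213) + 664·622 = 1.
Scaling by 4660 gives the particular solution (u, v) = (-992580, 2898520).
Adding 1495·664 to u and subtracting 1495·1939 from v gives the tidier solution (100, -285).
Check: 1939·100 + 664·(-285) = 193900 − 189240 = 4660. ✓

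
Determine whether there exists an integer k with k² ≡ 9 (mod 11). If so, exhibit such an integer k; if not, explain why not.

k = 8 works: 8² = 64, and 64 − 9 = 55 = 5·11.

k = 8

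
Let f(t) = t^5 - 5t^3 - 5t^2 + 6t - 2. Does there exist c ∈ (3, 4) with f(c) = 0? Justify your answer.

f(3) = 79 and f(4) = 646, both positive, so a sign-change argument is unavailable; we show f keeps this sign on the whole interval.
Shift to the endpoint 3: with t = 3 + u (0 < u < 1), one computes f(3 + u) = u^5 + 15u^4 + 85u^3 + 220u^2 + 246u + 79.
All 6 nonzero coefficients of this polynomial in u are positive; hence for u > 0 the value is a sum of positive terms (the constant 79 among them).
Therefore f(t) > 0 throughout (3, 4), and f has no zero there.

No.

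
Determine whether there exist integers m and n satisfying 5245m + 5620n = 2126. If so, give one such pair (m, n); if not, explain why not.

No such integers exist.

Both 5245 and 5620 are divisible by gcd(5245, 5620) = 5, hence so is any combination 5245m + 5620n.
However 2126 leaves remainder 1 on division by 5.
Therefore 5245m + 5620n = 2126 has no solution in integers.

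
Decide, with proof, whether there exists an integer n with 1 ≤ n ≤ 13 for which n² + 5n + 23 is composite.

The values for n = 1, 2, …, 13 are 29, 37, 47, 59, 73, 89, 107, 127, 149, 173, 199, 227, 257, and each of these is prime.
So no value in the range makes the expression composite.

No, no such integer n in that range exists.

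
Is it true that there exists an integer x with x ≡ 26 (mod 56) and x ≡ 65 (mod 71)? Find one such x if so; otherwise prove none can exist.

x = 2266

The moduli 56 and 71 are coprime, so by the Chinese Remainder Theorem a unique solution modulo 3976 exists.
Any solution of the first congruence is x = 26 + 56t; substituting into the second, 56t ≡ 65 − 26 ≡ 39 (mod 71).
Note 56·52 = 2912 ≡ 1 (mod 71) (as 2912 − 1 = 41·71), so 56⁻¹ ≡ 52.
Multiplying by 52: t ≡ 52·39 = 2028 ≡ 40 (mod 71).
Taking t = 40 gives x = 26 + 56·40 = 2266.
Check: 2266 mod 56 = 26, 2266 mod 71 = 65. ✓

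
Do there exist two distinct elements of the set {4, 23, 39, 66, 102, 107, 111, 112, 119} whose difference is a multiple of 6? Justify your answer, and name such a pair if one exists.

4 and 112 are such a pair.

4 mod 6 = 4 and 112 mod 6 = 4, so 112 − 4 = 108 = 18·6.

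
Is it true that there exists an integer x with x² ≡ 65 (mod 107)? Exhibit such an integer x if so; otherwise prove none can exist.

There is no such integer.

Apply Euler's criterion with the prime 107: 65 is a quadratic residue iff 65^53 ≡ 1 (mod 107), and a non-residue iff it is ≡ −1.
Squaring successively (mod 107): 65^2 = 4225 ≡ 52; 65^4 ≡ 52² = 2704 ≡ 29; 65^8 ≡ 29² = 841 ≡ 92; 65^16 ≡ 92² = 8464 ≡ 11; 65^32 ≡ 11² = 121 ≡ 14.
Since 53 = 32 + 16 + 4 + 1, 65^53 ≡ 14 · 11 · 29 · 65; multiplying out mod 107: 14·11 = 154 ≡ 47, then 47·29 = 1363 ≡ 79, then 79·65 = 5135 ≡ 106. Thus 65^53 ≡ 106 ≡ −1 (mod 107).
By Euler's criterion 65 is a quadratic non-residue mod 107: no x satisfies x² ≡ 65 (mod 107).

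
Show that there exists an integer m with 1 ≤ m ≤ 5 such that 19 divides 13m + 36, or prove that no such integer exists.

The values of 13m + 36 for m = 1, 2, …, 5 are 49, 62, 75, 88, 101; reduced mod 19 these are 11, 5, 18, 12, 6.
The residue 0 does not occur, so no m in [1, 5] makes 13m + 36 a multiple of 19.

No such integer m in that range exists.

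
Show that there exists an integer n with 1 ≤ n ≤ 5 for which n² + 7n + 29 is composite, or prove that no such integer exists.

No such integer n in that range exists.

The values for n = 1, 2, …, 5 are 37, 47, 59, 73, 89, and each of these is prime.
So no value in the range makes the expression composite.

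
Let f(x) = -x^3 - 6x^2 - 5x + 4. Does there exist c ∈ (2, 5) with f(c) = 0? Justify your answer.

No.

The endpoint values f(2) = -38 and f(5) = -296 are both negative. Claim: f(x) < 0 for every x in (2, 5).
Substitute x = 2 + u, where 0 < u < 3 on the interval. Expanding, f(2 + u) = -u^3 - 12u^2 - 41u - 38.
The nonzero coefficients here are all negative, so for u > 0 every term is negative (or zero), and the constant term -38 is strictly negative.
Therefore f(x) < 0 throughout (2, 5), and f has no zero there.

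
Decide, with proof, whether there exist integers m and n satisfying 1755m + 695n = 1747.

No such integers exist.

gcd(1755, 695) = 5, so every integer of the form 1755m + 695n is a multiple of 5.
However 1747 leaves remainder 2 on division by 5.
So the equation is unsolvable over ℤ.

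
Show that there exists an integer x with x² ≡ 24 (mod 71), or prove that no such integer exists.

x = 38

x = 38 works: 38² = 1444, and 1444 − 24 = 1420 = 20·71.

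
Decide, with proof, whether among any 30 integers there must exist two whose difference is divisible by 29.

Yes.

Partition the integers by their residue mod 29; there are 29 classes.
Placing 30 integers into 29 classes, some class receives at least two — say a and b.
Equal remainders mean a − b ≡ 0 (mod 29), so 29 divides their difference.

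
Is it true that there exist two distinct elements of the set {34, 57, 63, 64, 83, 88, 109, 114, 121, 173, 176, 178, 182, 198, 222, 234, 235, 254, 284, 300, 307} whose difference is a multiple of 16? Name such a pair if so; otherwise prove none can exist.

34 mod 16 = 2 and 114 mod 16 = 2, so 114 − 34 = 80 = 5·16.

The pair (34, 114) works.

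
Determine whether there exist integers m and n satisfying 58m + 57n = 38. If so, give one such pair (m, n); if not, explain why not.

m = 38, n = -38

58 and 57 are coprime, so 58m + 57n ranges over all of ℤ.
Euclidean algorithm: 58 = 1·57 + 1, 57 = 57·1 + 0.
Unwinding: 1 = 58 − 1·57, i.e. 58·1 + 57·(-1) = 1.
Scaling by 38 gives the particular solution (m, n) = (38, -38).
Check: 58·38 + 57·(-38) = 2204 − 2166 = 38. ✓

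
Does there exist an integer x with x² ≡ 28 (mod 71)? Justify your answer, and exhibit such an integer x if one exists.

No, no such integer exists.

Apply Euler's criterion with the prime 71: 28 is a quadratic residue iff 28^35 ≡ 1 (mod 71), and a non-residue iff it is ≡ −1.
Squaring successively (mod 71): 28^2 = 784 ≡ 3; 28^4 ≡ 3² = 9 ≡ 9; 28^8 ≡ 9² = 81 ≡ 10; 28^16 ≡ 10² = 100 ≡ 29; 28^32 ≡ 29² = 841 ≡ 60.
Since 35 = 32 + 2 + 1, 28^35 ≡ 60 · 3 · 28; multiplying out mod 71: 60·3 = 180 ≡ 38, then 38·28 = 1064 ≡ 70. Thus 28^35 ≡ 70 ≡ −1 (mod 71).
The value −1 means 28 is a non-residue modulo 71, so x² ≡ 28 (mod 71) is impossible.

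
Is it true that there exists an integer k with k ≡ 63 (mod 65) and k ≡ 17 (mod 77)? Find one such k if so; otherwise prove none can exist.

k = 4483

The moduli 65 and 77 are coprime, so by the Chinese Remainder Theorem a unique solution modulo 5005 exists.
Write k = 63 + 65t and require 63 + 65t ≡ 17 (mod 77), i.e. 65t ≡ 31 (mod 77).
Invert 65 mod 77 by the Euclidean algorithm: 77 = 1·65 + 12, 65 = 5·12 + 5, 12 = 2·5 + 2, 5 = 2·2 + 1, 2 = 2·1 + 0; back-substituting, 1 = 5 − 2·2 = 5 − 2·(12 − 2·5) = −2·12 + 5·5 = −2·12 + 5·(65 − 5·12) = 5·65 − 27·12 = 5·65 − 27·(77 − 1·65) = −27·77 + 32·65. Hence 65·32 ≡ 1, so 65⁻¹ ≡ 32 (mod 77).
Therefore t ≡ 32·31 = 992 ≡ 68 (mod 77).
Taking t = 68 gives k = 63 + 65·68 = 4483.
Verify: 4483 = 68·65 + 63 and 4483 = 58·77 + 17. ✓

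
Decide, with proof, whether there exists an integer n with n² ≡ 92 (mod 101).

Take n = 30. Then 30² = 900 = 8·101 + 92, so 30² ≡ 92 (mod 101).

n = 30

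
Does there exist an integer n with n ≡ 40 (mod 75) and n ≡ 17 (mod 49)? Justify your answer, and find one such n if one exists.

gcd(75, 49) = 1, so the Chinese Remainder Theorem guarantees exactly one residue class mod 3675 satisfying both.
Write n = 40 + 75t and require 40 + 75t ≡ 17 (mod 49), i.e. 75t ≡ 26 (mod 49).
75 ≡ 26 (mod 49), so this reads 26t ≡ 26 (mod 49). Note 26·17 = 442 ≡ 1 (mod 49) (as 442 − 1 = 9·49), so 26⁻¹ ≡ 17.
Therefore t ≡ 17·26 = 442 ≡ 1 (mod 49).
Taking t = 1 gives n = 40 + 75·1 = 115.
Indeed 115 ≡ 40 (mod 75) and 115 ≡ 17 (mod 49).

n = 115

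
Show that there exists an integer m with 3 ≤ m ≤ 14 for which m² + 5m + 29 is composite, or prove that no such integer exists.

m = 6

At m = 6: 6² + 5·6 + 29 = 95 = 5·19, which is composite.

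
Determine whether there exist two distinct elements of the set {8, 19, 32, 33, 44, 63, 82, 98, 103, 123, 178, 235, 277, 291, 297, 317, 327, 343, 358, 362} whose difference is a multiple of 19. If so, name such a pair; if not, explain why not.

Reduce each element mod 19: 8↦8, 19↦0, 32↦13, 33↦14, 44↦6, 63↦6, 82↦6, 98↦3, 103↦8, 123↦9, 178↦7, 235↦7, 277↦11, 291↦6, 297↦12, 317↦13, 327↦4, 343↦1, 358↦16, 362↦1. The residue 8 repeats (at 8 and 103), and 103 − 8 = 95 = 5·19.

The pair (8, 103) works.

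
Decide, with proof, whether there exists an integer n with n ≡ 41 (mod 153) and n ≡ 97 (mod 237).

gcd(153, 237) = 3. If n ≡ 41 (mod 153) and n ≡ 97 (mod 237), then n ≡ 41 (mod 3) and n ≡ 97 (mod 3).
But 41 mod 3 = 2 while 97 mod 3 = 1, a contradiction.
Therefore no such n exists.

There is no such integer.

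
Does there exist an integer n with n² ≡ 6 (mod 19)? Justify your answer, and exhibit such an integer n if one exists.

n = 5

n = 5 works: 5² = 25, and 25 − 6 = 19 = 1·19.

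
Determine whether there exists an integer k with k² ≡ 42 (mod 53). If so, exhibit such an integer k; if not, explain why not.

k = 28

k = 28 works: 28² = 784, and 784 − 42 = 742 = 14·53.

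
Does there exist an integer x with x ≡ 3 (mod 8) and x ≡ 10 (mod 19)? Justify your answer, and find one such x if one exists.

x = 67

gcd(8, 19) = 1, so the Chinese Remainder Theorem guarantees exactly one residue class mod 152 satisfying both.
Write x = 3 + 8t and require 3 + 8t ≡ 10 (mod 19), i.e. 8t ≡ 7 (mod 19).
Invert 8 mod 19 by the Euclidean algorithm: 19 = 2·8 + 3, 8 = 2·3 + 2, 3 = 1·2 + 1, 2 = 2·1 + 0; back-substituting, 1 = 3 − 1·2 = 3 − (8 − 2·3) = −8 + 3·3 = −8 + 3·(19 − 2·8) = 3·19 − 7·8. Hence 8·(-7) ≡ 1, so 8⁻¹ ≡ -7 ≡ 12 (mod 19).
Multiplying by 12: t ≡ 12·7 = 84 ≡ 8 (mod 19).
With t = 8: x = 3 + 8·8 = 67.
Indeed 67 ≡ 3 (mod 8) and 67 ≡ 10 (mod 19).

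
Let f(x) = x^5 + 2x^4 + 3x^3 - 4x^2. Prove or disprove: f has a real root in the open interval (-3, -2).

The endpoint values f(-3) = -198 and f(-2) = -40 are both negative. Claim: f(x) < 0 for every x in (-3, -2).
Substitute x = -2 − u, where 0 < u < 1 on the interval. Expanding, f(-2 − u) = -u^5 - 8u^4 - 27u^3 - 54u^2 - 68u - 40.
All 6 nonzero coefficients of this polynomial in u are negative; hence for u > 0 the value is a sum of negative terms (the constant -40 among them).
Therefore f(x) < 0 throughout (-3, -2), and f has no zero there.

No.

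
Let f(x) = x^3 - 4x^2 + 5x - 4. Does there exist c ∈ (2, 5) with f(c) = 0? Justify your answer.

Yes, such a c exists.

f(2) = -2 and f(5) = 46, which have opposite signs.
f is continuous everywhere (it is a polynomial), in particular on [2, 5].
So by the Intermediate Value Theorem there is a c strictly between 2 and 5 with f(c) = 0.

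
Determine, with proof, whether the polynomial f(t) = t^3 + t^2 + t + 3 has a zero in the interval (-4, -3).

No such root exists.

Evaluate at the endpoints: f(-4) = -49, f(-3) = -18 — same sign (negative).
The derivative f'(t) = 3t^2 + 2t + 1 is a quadratic with discriminant 2² − 4·3·1 = -8 < 0; it never vanishes, so it is always positive (sign of the leading coefficient).
So f is strictly increasing; between -4 and -3 its values lie between f(-4) = -49 and f(-3) = -18, all negative. Therefore f has no root in (-4, -3).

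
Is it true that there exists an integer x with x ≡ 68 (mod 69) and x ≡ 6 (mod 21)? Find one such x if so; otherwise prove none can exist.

Both moduli are multiples of 3 = gcd(69, 21), so any solution would satisfy x ≡ 68 and x ≡ 6 modulo 3 simultaneously.
However 68 ≡ 2 and 6 ≡ 0 (mod 3), and 2 ≠ 0.
Therefore no such x exists.

There is no such integer.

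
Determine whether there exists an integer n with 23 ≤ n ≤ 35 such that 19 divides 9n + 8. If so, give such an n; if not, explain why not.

Scanning upward from n = 23 gives 215, 224, 233, 242, 251, 260, 269, 278, 287, 296, 305, 314, none divisible by 19. Try n = 35: 9·35 + 8 = 323 = 17·19, which is divisible by 19.

n = 35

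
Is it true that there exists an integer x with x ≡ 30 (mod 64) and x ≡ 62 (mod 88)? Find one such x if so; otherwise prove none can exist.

The moduli are not coprime: gcd(64, 88) = 8. Compatibility requires 8 ∣ (62 − 30) = 32, which holds, so solutions exist.
Step through x = 30, 30 + 64, 30 + 2·64, …: the values 30, 94, 158, 222, 286, 350, 414 reduce mod 88 to 30, 6, 70, 46, 22, 86, 62. The value 414 hits 62.
Check: 414 mod 64 = 30, 414 mod 88 = 62. ✓

x = 414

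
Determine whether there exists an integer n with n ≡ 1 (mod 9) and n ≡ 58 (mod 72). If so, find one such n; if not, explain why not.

Both moduli are multiples of 9 = gcd(9, 72), so any solution would satisfy n ≡ 1 and n ≡ 58 modulo 9 simultaneously.
These are incompatible: 1 − 58 = -57 is not divisible by 9.
Hence the system has no solution.

No such integer exists.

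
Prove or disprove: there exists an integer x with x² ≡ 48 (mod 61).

x = 29

x = 29 works: 29² = 841, and 841 − 48 = 793 = 13·61.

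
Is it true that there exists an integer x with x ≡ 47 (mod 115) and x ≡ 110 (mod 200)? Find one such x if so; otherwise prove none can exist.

Reduce both congruences modulo 5, which divides 115 and 200: they say x ≡ 47 (mod 5) and x ≡ 110 (mod 5).
These are incompatible: 47 − 110 = -63 is not divisible by 5.
Therefore no such x exists.

No, no such integer exists.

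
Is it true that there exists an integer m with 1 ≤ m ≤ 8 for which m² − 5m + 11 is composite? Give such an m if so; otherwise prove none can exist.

At m = 7: 7² − 5·7 + 11 = 25 = 5·5, which is composite.

m = 7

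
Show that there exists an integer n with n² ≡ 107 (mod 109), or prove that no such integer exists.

There is no such integer.

Apply Euler's criterion with the prime 109: 107 is a quadratic residue iff 107^54 ≡ 1 (mod 109), and a non-residue iff it is ≡ −1.
Repeated squaring mod 109: 107^2 = 11449 ≡ 4; 107^4 ≡ 4² = 16 ≡ 16; 107^8 ≡ 16² = 256 ≡ 38; 107^16 ≡ 38² = 1444 ≡ 27; 107^32 ≡ 27² = 729 ≡ 75.
Since 54 = 32 + 16 + 4 + 2, 107^54 ≡ 75 · 27 · 16 · 4; multiplying out mod 109: 75·27 = 2025 ≡ 63, then 63·16 = 1008 ≡ 27, then 27·4 = 108 ≡ 108. Thus 107^54 ≡ 108 ≡ −1 (mod 109).
By Euler's criterion 107 is a quadratic non-residue mod 109: no n satisfies n² ≡ 107 (mod 109).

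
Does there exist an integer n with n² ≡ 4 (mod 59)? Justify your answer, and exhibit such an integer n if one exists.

n = 2

Take n = 2. Then 2² = 4, and since 0 ≤ 4 < 59 this is already reduced: 2² ≡ 4 (mod 59).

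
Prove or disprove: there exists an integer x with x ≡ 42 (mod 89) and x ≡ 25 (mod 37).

The moduli 89 and 37 are coprime, so by the Chinese Remainder Theorem a unique solution modulo 3293 exists.
Write x = 42 + 89t and require 42 + 89t ≡ 25 (mod 37), i.e. 89t ≡ 20 (mod 37).
89 ≡ 15 (mod 37), so this reads 15t ≡ 20 (mod 37). Since 15·5 = 75 = 2·37 + 1, the inverse of 15 mod 37 is 5.
Therefore t ≡ 5·20 = 100 ≡ 26 (mod 37).
With t = 26: x = 42 + 89·26 = 2356.
Verify: 2356 = 26·89 + 42 and 2356 = 63·37 + 25. ✓

x = 2356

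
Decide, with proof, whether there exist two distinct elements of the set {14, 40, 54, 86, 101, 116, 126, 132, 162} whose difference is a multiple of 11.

Residues mod 11: 14↦3, 40↦7, 54↦10, 86↦9, 101↦2, 116↦6, 126↦5, 132↦0, 162↦8.
No residue repeats among the 9 elements, so no pair has difference ≡ 0 (mod 11).

There is no such pair.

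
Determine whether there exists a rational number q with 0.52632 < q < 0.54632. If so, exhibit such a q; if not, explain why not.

Multiplying by 11: 11·0.52632 = 5.78952 and 11·0.54632 = 6.00952, so the integer 6 lies strictly between them.
So q = 6/11 works: it is a ratio of integers, and dividing 11·0.52632 < 6 < 11·0.54632 through by 11 gives 0.52632 < 6/11 < 0.54632.

q = 6/11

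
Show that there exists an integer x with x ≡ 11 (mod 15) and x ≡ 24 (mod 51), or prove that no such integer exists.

gcd(15, 51) = 3. If x ≡ 11 (mod 15) and x ≡ 24 (mod 51), then x ≡ 11 (mod 3) and x ≡ 24 (mod 3).
These are incompatible: 11 − 24 = -13 is not divisible by 3.
Hence the system has no solution.

No such integer exists.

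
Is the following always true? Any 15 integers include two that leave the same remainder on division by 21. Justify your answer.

Consider the 15 integers 52, 53, …, 66. They lie in distinct residue classes modulo 21, since 15 ≤ 21.
Hence this collection has no pair with equal remainders mod 21, disproving the claim.

No; for instance {52, 53, 54, 55, 56, 57, 58, 59, 60, 61, 62, 63, 64, 65, 66} is a counterexample.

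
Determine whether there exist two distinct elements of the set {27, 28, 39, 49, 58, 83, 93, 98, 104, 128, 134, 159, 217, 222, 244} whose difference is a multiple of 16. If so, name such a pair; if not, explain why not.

No, no such pair exists.

Residues mod 16: 27↦11, 28↦12, 39↦7, 49↦1, 58↦10, 83↦3, 93↦13, 98↦2, 104↦8, 128↦0, 134↦6, 159↦15, 217↦9, 222↦14, 244↦4.
All 15 residues are distinct, so no two elements differ by a multiple of 16.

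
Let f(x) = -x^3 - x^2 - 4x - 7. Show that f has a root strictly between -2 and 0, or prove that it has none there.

f(-2) = 5 and f(0) = -7, which have opposite signs.
As a polynomial, f is continuous on every closed interval.
By the Intermediate Value Theorem f must vanish at some point of (-2, 0).

Yes, f has a root in the interval.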